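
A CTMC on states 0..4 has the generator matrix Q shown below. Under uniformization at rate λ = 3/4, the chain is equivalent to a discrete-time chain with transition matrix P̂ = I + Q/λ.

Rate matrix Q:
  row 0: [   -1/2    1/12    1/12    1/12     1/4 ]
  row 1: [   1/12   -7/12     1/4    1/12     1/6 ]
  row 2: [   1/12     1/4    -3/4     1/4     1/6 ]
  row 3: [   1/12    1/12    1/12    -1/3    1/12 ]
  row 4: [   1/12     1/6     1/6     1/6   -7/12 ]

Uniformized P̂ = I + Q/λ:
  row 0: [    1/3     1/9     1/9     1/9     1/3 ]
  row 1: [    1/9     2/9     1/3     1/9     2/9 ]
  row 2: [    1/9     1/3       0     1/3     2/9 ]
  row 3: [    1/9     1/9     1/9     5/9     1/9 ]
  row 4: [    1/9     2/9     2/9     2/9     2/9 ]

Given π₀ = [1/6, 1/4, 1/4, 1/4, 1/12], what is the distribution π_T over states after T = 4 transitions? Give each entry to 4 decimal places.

t=0: π = [0.1667, 0.2500, 0.2500, 0.2500, 0.0833]
t=1: π = [0.1481, 0.2037, 0.1481, 0.2870, 0.2130]
t=2: π = [0.1440, 0.1903, 0.1636, 0.2953, 0.2068]
t=3: π = [0.1431, 0.1916, 0.1582, 0.3017, 0.2054]
t=4: π = [0.1429, 0.1904, 0.1589, 0.3032, 0.2046]

π = [0.1429, 0.1904, 0.1589, 0.3032, 0.2046]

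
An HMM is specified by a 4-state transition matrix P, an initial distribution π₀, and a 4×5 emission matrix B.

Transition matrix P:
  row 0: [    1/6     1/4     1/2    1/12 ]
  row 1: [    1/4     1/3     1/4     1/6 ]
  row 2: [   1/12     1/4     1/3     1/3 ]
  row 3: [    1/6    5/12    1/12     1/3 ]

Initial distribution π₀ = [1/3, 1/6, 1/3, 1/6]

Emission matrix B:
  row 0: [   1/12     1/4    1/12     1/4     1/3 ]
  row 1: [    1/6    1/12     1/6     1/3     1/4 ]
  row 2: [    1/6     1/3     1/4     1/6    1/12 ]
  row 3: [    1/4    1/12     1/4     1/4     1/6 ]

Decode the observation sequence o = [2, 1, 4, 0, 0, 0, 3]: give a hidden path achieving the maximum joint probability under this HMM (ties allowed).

t=0: δ = [2.778e-02, 2.778e-02, 8.333e-02, 4.167e-02]  (obs o_0=2)
t=1: δ = [1.736e-03, 1.736e-03, 9.259e-03, 2.315e-03]  ψ = [1, 2, 2, 2]  (obs o_1=1)
t=2: δ = [2.572e-04, 5.787e-04, 2.572e-04, 5.144e-04]  ψ = [2, 2, 2, 2]  (obs o_2=4)
t=3: δ = [1.206e-05, 3.572e-05, 2.411e-05, 4.287e-05]  ψ = [1, 3, 1, 3]  (obs o_3=0)
t=4: δ = [7.442e-07, 2.977e-06, 1.488e-06, 3.572e-06]  ψ = [1, 3, 1, 3]  (obs o_4=0)
t=5: δ = [6.202e-08, 2.481e-07, 1.240e-07, 2.977e-07]  ψ = [1, 3, 1, 3]  (obs o_5=0)
t=6: δ = [1.550e-08, 4.135e-08, 1.034e-08, 2.481e-08]  ψ = [1, 3, 1, 3]  (obs o_6=3)
backtrack: best end state = 1; path = [2, 2, 3, 3, 3, 3, 1]

path = [2, 2, 3, 3, 3, 3, 1]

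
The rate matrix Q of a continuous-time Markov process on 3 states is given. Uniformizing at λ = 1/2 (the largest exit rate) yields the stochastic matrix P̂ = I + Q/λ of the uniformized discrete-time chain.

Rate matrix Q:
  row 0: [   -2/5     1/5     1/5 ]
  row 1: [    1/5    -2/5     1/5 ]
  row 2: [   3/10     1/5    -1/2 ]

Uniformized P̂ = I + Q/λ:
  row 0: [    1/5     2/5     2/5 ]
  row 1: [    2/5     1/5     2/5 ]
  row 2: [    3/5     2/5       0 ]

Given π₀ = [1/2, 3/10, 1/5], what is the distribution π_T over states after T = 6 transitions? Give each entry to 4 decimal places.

π = [0.3813, 0.3333, 0.2854]

t=0: π = [0.5000, 0.3000, 0.2000]
t=1: π = [0.3400, 0.3400, 0.3200]
t=2: π = [0.3960, 0.3320, 0.2720]
t=3: π = [0.3752, 0.3336, 0.2912]
t=4: π = [0.3832, 0.3333, 0.2835]
t=5: π = [0.3801, 0.3333, 0.2866]
t=6: π = [0.3813, 0.3333, 0.2854]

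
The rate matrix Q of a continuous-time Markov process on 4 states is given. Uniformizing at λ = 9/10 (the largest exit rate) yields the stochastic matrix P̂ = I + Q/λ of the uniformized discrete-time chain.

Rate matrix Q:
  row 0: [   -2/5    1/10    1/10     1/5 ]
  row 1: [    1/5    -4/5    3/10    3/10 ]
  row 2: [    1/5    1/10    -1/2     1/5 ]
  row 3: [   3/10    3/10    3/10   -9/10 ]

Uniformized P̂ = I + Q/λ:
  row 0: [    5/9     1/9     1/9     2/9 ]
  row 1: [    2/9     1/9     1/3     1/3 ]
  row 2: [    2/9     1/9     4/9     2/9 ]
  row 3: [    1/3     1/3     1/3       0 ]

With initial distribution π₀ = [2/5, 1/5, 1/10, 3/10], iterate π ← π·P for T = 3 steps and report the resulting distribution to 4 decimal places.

t=0: π = [0.4000, 0.2000, 0.1000, 0.3000]
t=1: π = [0.3889, 0.1778, 0.2556, 0.1778]
t=2: π = [0.3716, 0.1506, 0.2753, 0.2025]
t=3: π = [0.3686, 0.1561, 0.2813, 0.1940]

π = [0.3686, 0.1561, 0.2813, 0.1940]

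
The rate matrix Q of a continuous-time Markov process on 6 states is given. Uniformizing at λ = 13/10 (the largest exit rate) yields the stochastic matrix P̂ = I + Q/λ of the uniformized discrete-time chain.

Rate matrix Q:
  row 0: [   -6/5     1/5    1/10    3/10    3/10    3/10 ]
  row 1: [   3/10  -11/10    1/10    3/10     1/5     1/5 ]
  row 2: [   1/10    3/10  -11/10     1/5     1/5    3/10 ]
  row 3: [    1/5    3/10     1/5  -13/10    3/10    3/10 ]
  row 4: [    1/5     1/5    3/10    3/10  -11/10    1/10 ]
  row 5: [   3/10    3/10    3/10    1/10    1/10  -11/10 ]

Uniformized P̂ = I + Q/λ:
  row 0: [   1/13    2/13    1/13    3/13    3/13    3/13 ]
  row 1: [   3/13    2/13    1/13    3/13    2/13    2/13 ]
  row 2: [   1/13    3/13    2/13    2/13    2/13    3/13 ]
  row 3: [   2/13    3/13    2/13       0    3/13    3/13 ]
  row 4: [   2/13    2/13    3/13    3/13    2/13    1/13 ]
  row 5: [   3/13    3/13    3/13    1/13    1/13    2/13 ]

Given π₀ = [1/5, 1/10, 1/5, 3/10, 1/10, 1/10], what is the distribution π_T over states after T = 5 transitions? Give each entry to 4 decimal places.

t=0: π = [0.2000, 0.1000, 0.2000, 0.3000, 0.1000, 0.1000]
t=1: π = [0.1385, 0.2000, 0.1462, 0.1308, 0.1846, 0.2000]
t=2: π = [0.1627, 0.1905, 0.1574, 0.1586, 0.1592, 0.1716]
t=3: π = [0.1571, 0.1914, 0.1521, 0.1557, 0.1654, 0.1784]
t=4: π = [0.1585, 0.1912, 0.1535, 0.1557, 0.1642, 0.1769]
t=5: π = [0.1582, 0.1912, 0.1532, 0.1558, 0.1644, 0.1772]

π = [0.1582, 0.1912, 0.1532, 0.1558, 0.1644, 0.1772]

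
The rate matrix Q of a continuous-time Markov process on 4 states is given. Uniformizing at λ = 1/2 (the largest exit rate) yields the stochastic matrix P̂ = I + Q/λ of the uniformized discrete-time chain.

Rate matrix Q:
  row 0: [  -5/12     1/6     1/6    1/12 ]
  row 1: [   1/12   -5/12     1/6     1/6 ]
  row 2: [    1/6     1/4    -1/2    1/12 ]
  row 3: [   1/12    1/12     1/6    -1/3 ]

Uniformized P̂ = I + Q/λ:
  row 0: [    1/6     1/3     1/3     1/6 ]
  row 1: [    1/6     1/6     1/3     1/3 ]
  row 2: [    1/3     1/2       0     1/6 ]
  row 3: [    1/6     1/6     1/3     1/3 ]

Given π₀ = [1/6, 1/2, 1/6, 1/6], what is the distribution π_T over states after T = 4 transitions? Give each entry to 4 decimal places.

t=0: π = [0.1667, 0.5000, 0.1667, 0.1667]
t=1: π = [0.1944, 0.2500, 0.2778, 0.2778]
t=2: π = [0.2130, 0.2917, 0.2407, 0.2546]
t=3: π = [0.2068, 0.2824, 0.2531, 0.2577]
t=4: π = [0.2088, 0.2855, 0.2490, 0.2567]

π = [0.2088, 0.2855, 0.2490, 0.2567]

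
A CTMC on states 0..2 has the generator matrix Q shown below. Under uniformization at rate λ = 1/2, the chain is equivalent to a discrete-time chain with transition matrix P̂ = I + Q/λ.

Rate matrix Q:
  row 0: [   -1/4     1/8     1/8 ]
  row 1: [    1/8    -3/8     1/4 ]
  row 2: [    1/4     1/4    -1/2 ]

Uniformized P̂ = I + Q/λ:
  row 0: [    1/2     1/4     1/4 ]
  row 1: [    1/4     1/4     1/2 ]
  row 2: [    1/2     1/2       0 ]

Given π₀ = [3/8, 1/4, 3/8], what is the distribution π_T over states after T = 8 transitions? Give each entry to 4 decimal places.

π = [0.4210, 0.3157, 0.2632]

t=0: π = [0.3750, 0.2500, 0.3750]
t=1: π = [0.4375, 0.3438, 0.2188]
t=2: π = [0.4141, 0.3047, 0.2813]
t=3: π = [0.4238, 0.3203, 0.2559]
t=4: π = [0.4199, 0.3140, 0.2661]
t=5: π = [0.4215, 0.3165, 0.2620]
t=6: π = [0.4209, 0.3155, 0.2636]
t=7: π = [0.4211, 0.3159, 0.2630]
t=8: π = [0.4210, 0.3157, 0.2632]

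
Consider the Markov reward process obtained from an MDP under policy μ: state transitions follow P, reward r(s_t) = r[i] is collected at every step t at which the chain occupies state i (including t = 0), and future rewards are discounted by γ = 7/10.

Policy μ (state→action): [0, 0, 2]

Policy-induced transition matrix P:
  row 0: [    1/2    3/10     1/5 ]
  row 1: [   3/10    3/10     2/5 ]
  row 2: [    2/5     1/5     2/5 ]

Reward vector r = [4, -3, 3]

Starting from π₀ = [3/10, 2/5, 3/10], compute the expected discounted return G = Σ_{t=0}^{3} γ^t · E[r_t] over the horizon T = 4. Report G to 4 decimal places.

t=0: π = [0.3000, 0.4000, 0.3000], E[r] = 0.9000, γ^t·E[r] = 0.900000, running G = 0.900000
t=1: π = [0.3900, 0.2700, 0.3400], E[r] = 1.7700, γ^t·E[r] = 1.239000, running G = 2.139000
t=2: π = [0.4120, 0.2660, 0.3220], E[r] = 1.8160, γ^t·E[r] = 0.889840, running G = 3.028840
t=3: π = [0.4146, 0.2678, 0.3176], E[r] = 1.8078, γ^t·E[r] = 0.620075, running G = 3.648915

G = 3.6489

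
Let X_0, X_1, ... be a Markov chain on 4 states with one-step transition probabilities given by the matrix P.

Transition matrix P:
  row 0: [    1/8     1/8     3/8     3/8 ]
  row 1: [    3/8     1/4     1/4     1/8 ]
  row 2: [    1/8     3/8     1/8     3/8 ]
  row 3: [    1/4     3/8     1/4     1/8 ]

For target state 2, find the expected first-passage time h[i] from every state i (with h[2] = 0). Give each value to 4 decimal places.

h = [3.1658, 3.5080, 0.0000, 3.5508]

First-step conditioning: h[2] = 0; for i ≠ 2, h[i] = 1 + Σ_k P[i][k]·h[k].
  h[0] = 1 + 1/8·h[0] + 1/8·h[1] + 3/8·h[3]
  h[1] = 1 + 3/8·h[0] + 1/4·h[1] + 1/8·h[3]
  h[3] = 1 + 1/4·h[0] + 3/8·h[1] + 1/8·h[3]
Solving the 3×3 linear system over states ≠ 2 gives exactly h = [592/187, 656/187, 0, 664/187] (h[2] = 0 is the target).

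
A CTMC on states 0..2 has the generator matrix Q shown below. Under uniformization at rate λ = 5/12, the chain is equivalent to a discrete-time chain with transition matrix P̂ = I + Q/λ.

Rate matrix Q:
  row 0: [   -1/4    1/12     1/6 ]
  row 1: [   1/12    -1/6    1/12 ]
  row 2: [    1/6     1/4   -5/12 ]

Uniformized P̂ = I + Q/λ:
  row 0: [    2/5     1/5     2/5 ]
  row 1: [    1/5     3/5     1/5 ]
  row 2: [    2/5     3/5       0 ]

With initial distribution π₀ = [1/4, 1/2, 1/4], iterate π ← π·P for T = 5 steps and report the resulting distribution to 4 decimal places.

π = [0.3043, 0.4784, 0.2173]

t=0: π = [0.2500, 0.5000, 0.2500]
t=1: π = [0.3000, 0.5000, 0.2000]
t=2: π = [0.3000, 0.4800, 0.2200]
t=3: π = [0.3040, 0.4800, 0.2160]
t=4: π = [0.3040, 0.4784, 0.2176]
t=5: π = [0.3043, 0.4784, 0.2173]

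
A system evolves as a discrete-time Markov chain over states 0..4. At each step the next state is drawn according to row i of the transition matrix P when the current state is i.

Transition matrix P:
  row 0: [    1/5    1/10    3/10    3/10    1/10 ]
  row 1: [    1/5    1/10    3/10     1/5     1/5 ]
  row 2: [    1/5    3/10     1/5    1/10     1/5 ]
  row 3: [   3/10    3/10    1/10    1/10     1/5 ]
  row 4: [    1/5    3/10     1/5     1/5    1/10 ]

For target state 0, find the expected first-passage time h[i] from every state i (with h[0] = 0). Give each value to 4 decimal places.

h = [0.0000, 4.6271, 4.6660, 4.1994, 4.6235]

First-step conditioning: h[0] = 0; for i ≠ 0, h[i] = 1 + Σ_k P[i][k]·h[k].
  h[1] = 1 + 1/10·h[1] + 3/10·h[2] + 1/5·h[3] + 1/5·h[4]
  h[2] = 1 + 3/10·h[1] + 1/5·h[2] + 1/10·h[3] + 1/5·h[4]
  h[3] = 1 + 3/10·h[1] + 1/10·h[2] + 1/10·h[3] + 1/5·h[4]
  h[4] = 1 + 3/10·h[1] + 1/5·h[2] + 1/5·h[3] + 1/10·h[4]
Solving the 4×4 linear system over states ≠ 0 gives exactly h = [0, 13090/2829, 4400/943, 3960/943, 4360/943] (h[0] = 0 is the target).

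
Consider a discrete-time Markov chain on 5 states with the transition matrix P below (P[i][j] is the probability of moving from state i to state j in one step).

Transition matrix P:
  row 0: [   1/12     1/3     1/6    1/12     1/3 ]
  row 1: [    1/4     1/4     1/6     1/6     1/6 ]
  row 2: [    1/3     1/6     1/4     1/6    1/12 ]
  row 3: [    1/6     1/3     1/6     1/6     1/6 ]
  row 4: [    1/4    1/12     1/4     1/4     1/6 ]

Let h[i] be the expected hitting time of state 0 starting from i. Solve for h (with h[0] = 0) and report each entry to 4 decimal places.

h = [0.0000, 3.9784, 3.6170, 4.3099, 3.9759]

First-step conditioning: h[0] = 0; for i ≠ 0, h[i] = 1 + Σ_k P[i][k]·h[k].
  h[1] = 1 + 1/4·h[1] + 1/6·h[2] + 1/6·h[3] + 1/6·h[4]
  h[2] = 1 + 1/6·h[1] + 1/4·h[2] + 1/6·h[3] + 1/12·h[4]
  h[3] = 1 + 1/3·h[1] + 1/6·h[2] + 1/6·h[3] + 1/6·h[4]
  h[4] = 1 + 1/12·h[1] + 1/4·h[2] + 1/4·h[3] + 1/6·h[4]
Solving the 4×4 linear system over states ≠ 0 gives exactly h = [0, 9576/2407, 8706/2407, 10374/2407, 330/83] (h[0] = 0 is the target).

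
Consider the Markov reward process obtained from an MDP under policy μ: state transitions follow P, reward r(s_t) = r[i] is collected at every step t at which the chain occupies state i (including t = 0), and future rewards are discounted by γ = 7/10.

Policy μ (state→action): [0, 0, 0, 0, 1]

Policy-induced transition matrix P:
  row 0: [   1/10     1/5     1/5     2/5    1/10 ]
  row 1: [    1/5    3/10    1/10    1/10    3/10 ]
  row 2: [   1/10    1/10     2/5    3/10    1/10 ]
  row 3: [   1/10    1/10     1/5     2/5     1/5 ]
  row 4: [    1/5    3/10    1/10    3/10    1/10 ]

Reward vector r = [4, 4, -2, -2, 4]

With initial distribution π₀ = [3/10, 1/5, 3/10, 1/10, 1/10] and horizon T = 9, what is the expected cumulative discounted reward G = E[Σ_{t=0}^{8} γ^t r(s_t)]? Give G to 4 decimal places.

t=0: π = [0.3000, 0.2000, 0.3000, 0.1000, 0.1000], E[r] = 1.6000, γ^t·E[r] = 1.600000, running G = 1.600000
t=1: π = [0.1300, 0.1900, 0.2300, 0.3000, 0.1500], E[r] = 0.8200, γ^t·E[r] = 0.574000, running G = 2.174000
t=2: π = [0.1340, 0.1810, 0.2120, 0.3050, 0.1680], E[r] = 0.8980, γ^t·E[r] = 0.440020, running G = 2.614020
t=3: π = [0.1349, 0.1832, 0.2075, 0.3077, 0.1667], E[r] = 0.9088, γ^t·E[r] = 0.311718, running G = 2.925738
t=4: π = [0.1350, 0.1835, 0.2065, 0.3076, 0.1674], E[r] = 0.9152, γ^t·E[r] = 0.219744, running G = 3.145483
t=5: π = [0.1351, 0.1837, 0.2062, 0.3076, 0.1675], E[r] = 0.9173, γ^t·E[r] = 0.154173, running G = 3.299656
t=6: π = [0.1351, 0.1837, 0.2061, 0.3075, 0.1675], E[r] = 0.9180, γ^t·E[r] = 0.108006, running G = 3.407662
t=7: π = [0.1351, 0.1838, 0.2061, 0.3075, 0.1675], E[r] = 0.9183, γ^t·E[r] = 0.075624, running G = 3.483286
t=8: π = [0.1351, 0.1838, 0.2061, 0.3075, 0.1675], E[r] = 0.9184, γ^t·E[r] = 0.052941, running G = 3.536227

G = 3.5362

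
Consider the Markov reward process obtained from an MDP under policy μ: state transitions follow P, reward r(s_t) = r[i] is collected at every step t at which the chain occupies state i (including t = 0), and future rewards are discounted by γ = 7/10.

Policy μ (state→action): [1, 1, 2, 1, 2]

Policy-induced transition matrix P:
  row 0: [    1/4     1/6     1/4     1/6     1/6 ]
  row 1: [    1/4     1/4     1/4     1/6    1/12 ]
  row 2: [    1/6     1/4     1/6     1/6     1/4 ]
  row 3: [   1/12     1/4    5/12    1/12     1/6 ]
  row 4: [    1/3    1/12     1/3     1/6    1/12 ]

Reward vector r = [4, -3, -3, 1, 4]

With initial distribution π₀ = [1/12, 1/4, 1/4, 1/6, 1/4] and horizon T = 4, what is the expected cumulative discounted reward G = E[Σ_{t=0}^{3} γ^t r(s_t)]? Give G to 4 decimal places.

G = 0.3267

t=0: π = [0.0833, 0.2500, 0.2500, 0.1667, 0.2500], E[r] = 0.0000, γ^t·E[r] = 0.000000, running G = 0.000000
t=1: π = [0.2222, 0.2014, 0.2778, 0.1528, 0.1458], E[r] = 0.1875, γ^t·E[r] = 0.131250, running G = 0.131250
t=2: π = [0.2135, 0.2072, 0.2645, 0.1539, 0.1609], E[r] = 0.2367, γ^t·E[r] = 0.115978, running G = 0.247228
t=3: π = [0.2157, 0.2054, 0.2670, 0.1538, 0.1580], E[r] = 0.2316, γ^t·E[r] = 0.079431, running G = 0.326659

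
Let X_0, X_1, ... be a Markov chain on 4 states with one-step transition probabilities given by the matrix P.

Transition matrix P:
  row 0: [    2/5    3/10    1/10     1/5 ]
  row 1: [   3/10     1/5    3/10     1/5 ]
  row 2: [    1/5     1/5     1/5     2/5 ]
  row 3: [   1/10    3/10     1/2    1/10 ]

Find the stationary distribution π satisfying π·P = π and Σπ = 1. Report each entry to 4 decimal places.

π = [0.2522, 0.2483, 0.2688, 0.2307]

Balance equations π_j = Σ_i π_i·P[i][j]:
  π_0 = 2/5·π_0 + 3/10·π_1 + 1/5·π_2 + 1/10·π_3
  π_1 = 3/10·π_0 + 1/5·π_1 + 1/5·π_2 + 3/10·π_3
  π_2 = 1/10·π_0 + 3/10·π_1 + 1/5·π_2 + 1/2·π_3
  normalize: π_0 + π_1 + π_2 + π_3 = 1
Solving the linear system gives exactly π = [86/341, 254/1023, 25/93, 236/1023].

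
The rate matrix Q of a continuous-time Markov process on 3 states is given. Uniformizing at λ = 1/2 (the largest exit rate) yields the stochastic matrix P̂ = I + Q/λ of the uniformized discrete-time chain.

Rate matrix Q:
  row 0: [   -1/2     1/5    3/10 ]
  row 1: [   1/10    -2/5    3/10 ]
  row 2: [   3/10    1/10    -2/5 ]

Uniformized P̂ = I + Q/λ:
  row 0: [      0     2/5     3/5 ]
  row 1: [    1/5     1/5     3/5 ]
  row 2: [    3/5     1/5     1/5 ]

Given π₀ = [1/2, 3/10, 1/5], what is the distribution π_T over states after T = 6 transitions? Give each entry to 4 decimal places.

t=0: π = [0.5000, 0.3000, 0.2000]
t=1: π = [0.1800, 0.3000, 0.5200]
t=2: π = [0.3720, 0.2360, 0.3920]
t=3: π = [0.2824, 0.2744, 0.4432]
t=4: π = [0.3208, 0.2565, 0.4227]
t=5: π = [0.3049, 0.2642, 0.4309]
t=6: π = [0.3114, 0.2610, 0.4276]

π = [0.3114, 0.2610, 0.4276]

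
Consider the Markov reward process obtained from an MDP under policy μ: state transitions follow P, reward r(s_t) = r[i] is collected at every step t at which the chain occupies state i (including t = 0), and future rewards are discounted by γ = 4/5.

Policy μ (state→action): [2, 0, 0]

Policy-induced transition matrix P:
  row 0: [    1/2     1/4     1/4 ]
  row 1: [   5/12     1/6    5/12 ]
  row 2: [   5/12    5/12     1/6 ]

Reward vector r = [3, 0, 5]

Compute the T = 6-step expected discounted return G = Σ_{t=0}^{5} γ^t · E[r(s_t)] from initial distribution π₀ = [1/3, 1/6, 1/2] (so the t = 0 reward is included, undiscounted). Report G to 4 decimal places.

t=0: π = [0.3333, 0.1667, 0.5000], E[r] = 3.5000, γ^t·E[r] = 3.500000, running G = 3.500000
t=1: π = [0.4444, 0.3194, 0.2361], E[r] = 2.5139, γ^t·E[r] = 2.011111, running G = 5.511111
t=2: π = [0.4537, 0.2627, 0.2836], E[r] = 2.7789, γ^t·E[r] = 1.778519, running G = 7.289630
t=3: π = [0.4545, 0.2754, 0.2702], E[r] = 2.7142, γ^t·E[r] = 1.389679, running G = 8.679309
t=4: π = [0.4545, 0.2721, 0.2734], E[r] = 2.7305, γ^t·E[r] = 1.118423, running G = 9.797732
t=5: π = [0.4545, 0.2729, 0.2726], E[r] = 2.7265, γ^t·E[r] = 0.893406, running G = 10.691138

G = 10.6911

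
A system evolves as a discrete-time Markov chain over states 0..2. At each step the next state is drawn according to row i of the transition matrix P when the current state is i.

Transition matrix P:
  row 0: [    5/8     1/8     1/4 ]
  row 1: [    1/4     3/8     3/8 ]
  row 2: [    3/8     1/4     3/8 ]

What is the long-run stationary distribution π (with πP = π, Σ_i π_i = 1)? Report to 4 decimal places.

Balance equations π_j = Σ_i π_i·P[i][j]:
  π_0 = 5/8·π_0 + 1/4·π_1 + 3/8·π_2
  π_1 = 1/8·π_0 + 3/8·π_1 + 1/4·π_2
  normalize: π_0 + π_1 + π_2 = 1
Solving the linear system gives exactly π = [19/41, 9/41, 13/41].

π = [0.4634, 0.2195, 0.3171]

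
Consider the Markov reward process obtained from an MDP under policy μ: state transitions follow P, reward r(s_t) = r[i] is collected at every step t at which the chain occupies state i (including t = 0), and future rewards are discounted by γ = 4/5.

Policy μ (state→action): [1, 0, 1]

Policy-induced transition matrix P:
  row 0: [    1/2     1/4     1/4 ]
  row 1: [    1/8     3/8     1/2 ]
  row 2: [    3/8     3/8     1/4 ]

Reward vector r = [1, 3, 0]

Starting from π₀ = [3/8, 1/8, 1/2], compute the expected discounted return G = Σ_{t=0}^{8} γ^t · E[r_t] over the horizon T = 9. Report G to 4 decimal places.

G = 5.2132

t=0: π = [0.3750, 0.1250, 0.5000], E[r] = 0.7500, γ^t·E[r] = 0.750000, running G = 0.750000
t=1: π = [0.3906, 0.3281, 0.2813], E[r] = 1.3750, γ^t·E[r] = 1.100000, running G = 1.850000
t=2: π = [0.3418, 0.3262, 0.3320], E[r] = 1.3203, γ^t·E[r] = 0.845000, running G = 2.695000
t=3: π = [0.3362, 0.3323, 0.3315], E[r] = 1.3330, γ^t·E[r] = 0.682500, running G = 3.377500
t=4: π = [0.3340, 0.3330, 0.3331], E[r] = 1.3329, γ^t·E[r] = 0.545950, running G = 3.923450
t=5: π = [0.3335, 0.3333, 0.3332], E[r] = 1.3333, γ^t·E[r] = 0.436885, running G = 4.360335
t=6: π = [0.3334, 0.3333, 0.3333], E[r] = 1.3333, γ^t·E[r] = 0.349520, running G = 4.709855
t=7: π = [0.3333, 0.3333, 0.3333], E[r] = 1.3333, γ^t·E[r] = 0.279619, running G = 4.989474
t=8: π = [0.3333, 0.3333, 0.3333], E[r] = 1.3333, γ^t·E[r] = 0.223696, running G = 5.213170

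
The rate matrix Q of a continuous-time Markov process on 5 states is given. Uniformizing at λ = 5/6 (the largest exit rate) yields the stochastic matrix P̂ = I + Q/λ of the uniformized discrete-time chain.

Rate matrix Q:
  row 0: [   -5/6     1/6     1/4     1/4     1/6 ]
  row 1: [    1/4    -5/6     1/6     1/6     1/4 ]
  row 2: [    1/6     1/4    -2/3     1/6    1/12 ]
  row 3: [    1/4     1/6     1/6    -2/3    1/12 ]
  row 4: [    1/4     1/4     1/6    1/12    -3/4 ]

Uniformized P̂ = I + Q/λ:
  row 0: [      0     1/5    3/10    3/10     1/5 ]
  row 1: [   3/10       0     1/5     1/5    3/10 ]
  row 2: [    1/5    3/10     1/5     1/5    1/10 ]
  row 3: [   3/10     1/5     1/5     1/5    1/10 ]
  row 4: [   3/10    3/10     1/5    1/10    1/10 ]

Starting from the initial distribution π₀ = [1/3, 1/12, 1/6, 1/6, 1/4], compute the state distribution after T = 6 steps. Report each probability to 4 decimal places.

t=0: π = [0.3333, 0.0833, 0.1667, 0.1667, 0.2500]
t=1: π = [0.1833, 0.2250, 0.2333, 0.2083, 0.1500]
t=2: π = [0.2217, 0.1933, 0.2183, 0.2033, 0.1633]
t=3: π = [0.2117, 0.1995, 0.2222, 0.2058, 0.1608]
t=4: π = [0.2143, 0.1984, 0.2212, 0.2051, 0.1611]
t=5: π = [0.2136, 0.1985, 0.2214, 0.2053, 0.1611]
t=6: π = [0.2138, 0.1985, 0.2214, 0.2052, 0.1611]

π = [0.2138, 0.1985, 0.2214, 0.2052, 0.1611]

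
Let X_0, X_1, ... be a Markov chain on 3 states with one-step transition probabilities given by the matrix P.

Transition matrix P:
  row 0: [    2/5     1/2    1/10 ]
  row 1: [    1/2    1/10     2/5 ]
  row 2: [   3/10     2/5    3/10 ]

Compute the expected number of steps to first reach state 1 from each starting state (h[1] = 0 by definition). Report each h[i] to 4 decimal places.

First-step conditioning: h[1] = 0; for i ≠ 1, h[i] = 1 + Σ_k P[i][k]·h[k].
  h[0] = 1 + 2/5·h[0] + 1/10·h[2]
  h[2] = 1 + 3/10·h[0] + 3/10·h[2]
Solving the 2×2 linear system over states ≠ 1 gives exactly h = [80/39, 0, 30/13] (h[1] = 0 is the target).

h = [2.0513, 0.0000, 2.3077]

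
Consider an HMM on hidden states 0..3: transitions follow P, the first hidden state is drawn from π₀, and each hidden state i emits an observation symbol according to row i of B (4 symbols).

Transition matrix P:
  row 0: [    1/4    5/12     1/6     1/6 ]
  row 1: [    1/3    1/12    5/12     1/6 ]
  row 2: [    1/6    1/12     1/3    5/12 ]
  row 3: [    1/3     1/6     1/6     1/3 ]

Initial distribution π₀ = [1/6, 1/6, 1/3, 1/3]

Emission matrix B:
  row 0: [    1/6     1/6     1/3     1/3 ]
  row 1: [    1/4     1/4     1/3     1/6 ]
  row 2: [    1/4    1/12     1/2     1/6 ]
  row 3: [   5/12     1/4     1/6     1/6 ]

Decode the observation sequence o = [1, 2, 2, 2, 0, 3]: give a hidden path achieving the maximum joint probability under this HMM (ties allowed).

t=0: δ = [2.778e-02, 4.167e-02, 2.778e-02, 8.333e-02]  (obs o_0=1)
t=1: δ = [9.259e-03, 4.630e-03, 8.681e-03, 4.630e-03]  ψ = [3, 3, 1, 3]  (obs o_1=2)
t=2: δ = [7.716e-04, 1.286e-03, 1.447e-03, 6.028e-04]  ψ = [0, 0, 2, 2]  (obs o_2=2)
t=3: δ = [1.429e-04, 1.072e-04, 2.679e-04, 1.005e-04]  ψ = [1, 0, 1, 2]  (obs o_3=2)
t=4: δ = [7.442e-06, 1.488e-05, 2.233e-05, 4.651e-05]  ψ = [2, 0, 2, 2]  (obs o_4=0)
t=5: δ = [5.168e-06, 1.292e-06, 1.292e-06, 2.584e-06]  ψ = [3, 3, 3, 3]  (obs o_5=3)
backtrack: best end state = 0; path = [3, 0, 1, 2, 3, 0]

path = [3, 0, 1, 2, 3, 0]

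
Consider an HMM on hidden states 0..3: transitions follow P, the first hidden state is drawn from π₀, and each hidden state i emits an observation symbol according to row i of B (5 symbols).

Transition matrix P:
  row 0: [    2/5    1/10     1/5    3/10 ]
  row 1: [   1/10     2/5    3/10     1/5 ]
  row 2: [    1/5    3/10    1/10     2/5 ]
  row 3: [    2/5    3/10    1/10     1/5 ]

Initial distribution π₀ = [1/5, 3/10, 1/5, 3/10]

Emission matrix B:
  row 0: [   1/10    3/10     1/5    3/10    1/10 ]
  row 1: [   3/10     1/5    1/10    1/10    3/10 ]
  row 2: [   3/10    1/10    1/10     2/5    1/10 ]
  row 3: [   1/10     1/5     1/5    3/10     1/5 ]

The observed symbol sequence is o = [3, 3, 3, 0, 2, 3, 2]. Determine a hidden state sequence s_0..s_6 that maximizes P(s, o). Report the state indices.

path = [3, 0, 0, 2, 3, 0, 0]

t=0: δ = [6.000e-02, 3.000e-02, 8.000e-02, 9.000e-02]  (obs o_0=3)
t=1: δ = [1.080e-02, 2.700e-03, 4.800e-03, 9.600e-03]  ψ = [3, 3, 0, 2]  (obs o_1=3)
t=2: δ = [1.296e-03, 2.880e-04, 8.640e-04, 9.720e-04]  ψ = [0, 3, 0, 0]  (obs o_2=3)
t=3: δ = [5.184e-05, 8.748e-05, 7.776e-05, 3.888e-05]  ψ = [0, 3, 0, 0]  (obs o_3=0)
t=4: δ = [4.147e-06, 3.499e-06, 2.624e-06, 6.221e-06]  ψ = [0, 1, 1, 2]  (obs o_4=2)
t=5: δ = [7.465e-07, 1.866e-07, 4.199e-07, 3.732e-07]  ψ = [3, 3, 1, 0]  (obs o_5=3)
t=6: δ = [5.972e-08, 1.260e-08, 1.493e-08, 4.479e-08]  ψ = [0, 2, 0, 0]  (obs o_6=2)
backtrack: best end state = 0; path = [3, 0, 0, 2, 3, 0, 0]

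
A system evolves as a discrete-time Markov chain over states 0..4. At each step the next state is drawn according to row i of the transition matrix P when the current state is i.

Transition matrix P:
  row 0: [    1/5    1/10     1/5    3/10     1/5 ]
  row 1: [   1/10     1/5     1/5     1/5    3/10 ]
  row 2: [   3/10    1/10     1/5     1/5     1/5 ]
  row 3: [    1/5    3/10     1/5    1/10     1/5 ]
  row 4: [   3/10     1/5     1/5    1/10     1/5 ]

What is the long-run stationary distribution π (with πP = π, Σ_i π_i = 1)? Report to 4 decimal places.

π = [0.2242, 0.1758, 0.2000, 0.1824, 0.2176]

Balance equations π_j = Σ_i π_i·P[i][j]:
  π_0 = 1/5·π_0 + 1/10·π_1 + 3/10·π_2 + 1/5·π_3 + 3/10·π_4
  π_1 = 1/10·π_0 + 1/5·π_1 + 1/10·π_2 + 3/10·π_3 + 1/5·π_4
  π_2 = 1/5·π_0 + 1/5·π_1 + 1/5·π_2 + 1/5·π_3 + 1/5·π_4
  π_3 = 3/10·π_0 + 1/5·π_1 + 1/5·π_2 + 1/10·π_3 + 1/10·π_4
  normalize: π_0 + π_1 + π_2 + π_3 + π_4 = 1
Solving the linear system gives exactly π = [102/455, 16/91, 1/5, 83/455, 99/455].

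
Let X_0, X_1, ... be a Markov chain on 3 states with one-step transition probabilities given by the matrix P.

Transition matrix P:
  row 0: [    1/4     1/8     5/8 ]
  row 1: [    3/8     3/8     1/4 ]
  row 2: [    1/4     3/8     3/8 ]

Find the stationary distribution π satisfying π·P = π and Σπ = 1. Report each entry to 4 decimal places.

π = [0.2879, 0.3030, 0.4091]

Balance equations π_j = Σ_i π_i·P[i][j]:
  π_0 = 1/4·π_0 + 3/8·π_1 + 1/4·π_2
  π_1 = 1/8·π_0 + 3/8·π_1 + 3/8·π_2
  normalize: π_0 + π_1 + π_2 = 1
Solving the linear system gives exactly π = [19/66, 10/33, 9/22].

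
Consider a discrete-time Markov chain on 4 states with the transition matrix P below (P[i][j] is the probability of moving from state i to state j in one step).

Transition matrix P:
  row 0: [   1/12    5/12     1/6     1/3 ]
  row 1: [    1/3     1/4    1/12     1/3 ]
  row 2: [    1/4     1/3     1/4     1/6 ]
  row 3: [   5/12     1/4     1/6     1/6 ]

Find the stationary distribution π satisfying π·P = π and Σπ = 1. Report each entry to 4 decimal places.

π = [0.2740, 0.3085, 0.1538, 0.2637]

Balance equations π_j = Σ_i π_i·P[i][j]:
  π_0 = 1/12·π_0 + 1/3·π_1 + 1/4·π_2 + 5/12·π_3
  π_1 = 5/12·π_0 + 1/4·π_1 + 1/3·π_2 + 1/4·π_3
  π_2 = 1/6·π_0 + 1/12·π_1 + 1/4·π_2 + 1/6·π_3
  normalize: π_0 + π_1 + π_2 + π_3 = 1
Solving the linear system gives exactly π = [294/1073, 331/1073, 165/1073, 283/1073].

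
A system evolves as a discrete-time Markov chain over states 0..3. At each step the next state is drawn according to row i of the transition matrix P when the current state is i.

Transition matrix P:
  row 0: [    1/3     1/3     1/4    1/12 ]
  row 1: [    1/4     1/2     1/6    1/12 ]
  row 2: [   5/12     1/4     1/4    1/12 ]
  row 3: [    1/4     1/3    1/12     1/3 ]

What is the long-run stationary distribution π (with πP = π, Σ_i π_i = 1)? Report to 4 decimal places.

Balance equations π_j = Σ_i π_i·P[i][j]:
  π_0 = 1/3·π_0 + 1/4·π_1 + 5/12·π_2 + 1/4·π_3
  π_1 = 1/3·π_0 + 1/2·π_1 + 1/4·π_2 + 1/3·π_3
  π_2 = 1/4·π_0 + 1/6·π_1 + 1/4·π_2 + 1/12·π_3
  normalize: π_0 + π_1 + π_2 + π_3 = 1
Solving the linear system gives exactly π = [331/1071, 407/1071, 214/1071, 1/9].

π = [0.3091, 0.3800, 0.1998, 0.1111]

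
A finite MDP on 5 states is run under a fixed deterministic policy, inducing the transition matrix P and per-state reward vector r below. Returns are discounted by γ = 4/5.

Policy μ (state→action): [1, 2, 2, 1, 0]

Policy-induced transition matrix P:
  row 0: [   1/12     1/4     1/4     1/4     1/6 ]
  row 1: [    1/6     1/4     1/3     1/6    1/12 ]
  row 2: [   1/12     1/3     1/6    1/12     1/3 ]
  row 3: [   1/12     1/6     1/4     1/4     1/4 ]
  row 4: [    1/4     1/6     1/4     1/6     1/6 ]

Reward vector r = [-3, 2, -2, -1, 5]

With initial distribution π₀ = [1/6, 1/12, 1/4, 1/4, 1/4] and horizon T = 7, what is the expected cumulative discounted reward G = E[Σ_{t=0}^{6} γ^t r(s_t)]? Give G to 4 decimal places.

t=0: π = [0.1667, 0.0833, 0.2500, 0.2500, 0.2500], E[r] = 0.1667, γ^t·E[r] = 0.166667, running G = 0.166667
t=1: π = [0.1319, 0.2292, 0.2361, 0.1806, 0.2222], E[r] = 0.5208, γ^t·E[r] = 0.416667, running G = 0.583333
t=2: π = [0.1395, 0.2361, 0.2494, 0.1730, 0.2020], E[r] = 0.3918, γ^t·E[r] = 0.250741, running G = 0.834074
t=3: π = [0.1367, 0.2395, 0.2489, 0.1719, 0.2030], E[r] = 0.4143, γ^t·E[r] = 0.212099, running G = 1.046173
t=4: π = [0.1371, 0.2395, 0.2492, 0.1716, 0.2025], E[r] = 0.4101, γ^t·E[r] = 0.167982, running G = 1.214155
t=5: π = [0.1370, 0.2396, 0.2492, 0.1716, 0.2025], E[r] = 0.4108, γ^t·E[r] = 0.134604, running G = 1.348759
t=6: π = [0.1371, 0.2396, 0.2492, 0.1716, 0.2025], E[r] = 0.4106, γ^t·E[r] = 0.107649, running G = 1.456408

G = 1.4564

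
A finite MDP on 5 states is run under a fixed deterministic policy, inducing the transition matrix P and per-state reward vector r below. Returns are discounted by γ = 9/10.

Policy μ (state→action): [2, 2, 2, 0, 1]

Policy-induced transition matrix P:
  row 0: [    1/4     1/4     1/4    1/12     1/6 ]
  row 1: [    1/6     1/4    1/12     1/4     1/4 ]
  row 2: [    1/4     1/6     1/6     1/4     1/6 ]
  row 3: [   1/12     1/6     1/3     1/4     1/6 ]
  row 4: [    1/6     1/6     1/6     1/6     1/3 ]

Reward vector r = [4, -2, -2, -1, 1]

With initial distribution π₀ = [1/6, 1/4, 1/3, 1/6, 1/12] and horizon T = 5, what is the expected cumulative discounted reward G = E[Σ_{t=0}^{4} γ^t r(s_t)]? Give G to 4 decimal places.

G = -0.7168

t=0: π = [0.1667, 0.2500, 0.3333, 0.1667, 0.0833], E[r] = -0.5833, γ^t·E[r] = -0.583333, running G = -0.583333
t=1: π = [0.1944, 0.2014, 0.1875, 0.2153, 0.2014], E[r] = -0.0139, γ^t·E[r] = -0.012500, running G = -0.595833
t=2: π = [0.1806, 0.1997, 0.2020, 0.2008, 0.2170], E[r] = -0.0648, γ^t·E[r] = -0.052500, running G = -0.648333
t=3: π = [0.1818, 0.1984, 0.1985, 0.2018, 0.2195], E[r] = -0.0489, γ^t·E[r] = -0.035648, running G = -0.683982
t=4: π = [0.1815, 0.1983, 0.1989, 0.2014, 0.2198], E[r] = -0.0500, γ^t·E[r] = -0.032806, running G = -0.716788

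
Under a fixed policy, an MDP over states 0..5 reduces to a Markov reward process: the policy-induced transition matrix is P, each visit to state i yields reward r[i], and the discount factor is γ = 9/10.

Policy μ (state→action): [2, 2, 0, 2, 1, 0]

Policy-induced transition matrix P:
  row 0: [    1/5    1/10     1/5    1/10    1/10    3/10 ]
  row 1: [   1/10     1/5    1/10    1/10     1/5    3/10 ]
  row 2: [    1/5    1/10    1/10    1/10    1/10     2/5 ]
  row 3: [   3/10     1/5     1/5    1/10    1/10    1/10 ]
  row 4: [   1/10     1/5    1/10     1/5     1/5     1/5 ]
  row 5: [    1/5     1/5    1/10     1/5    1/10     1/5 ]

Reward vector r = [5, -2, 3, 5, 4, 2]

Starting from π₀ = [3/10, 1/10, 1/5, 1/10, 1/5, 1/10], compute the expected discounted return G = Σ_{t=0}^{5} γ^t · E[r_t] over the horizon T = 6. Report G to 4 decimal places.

t=0: π = [0.3000, 0.1000, 0.2000, 0.1000, 0.2000, 0.1000], E[r] = 3.4000, γ^t·E[r] = 3.400000, running G = 3.400000
t=1: π = [0.1800, 0.1500, 0.1400, 0.1300, 0.1300, 0.2700], E[r] = 2.7300, γ^t·E[r] = 2.457000, running G = 5.857000
t=2: π = [0.1850, 0.1680, 0.1310, 0.1400, 0.1280, 0.2480], E[r] = 2.6900, γ^t·E[r] = 2.178900, running G = 8.035900
t=3: π = [0.1844, 0.1684, 0.1325, 0.1376, 0.1296, 0.2475], E[r] = 2.6841, γ^t·E[r] = 1.956709, running G = 9.992609
t=4: π = [0.1840, 0.1683, 0.1322, 0.1377, 0.1298, 0.2480], E[r] = 2.6836, γ^t·E[r] = 1.760690, running G = 11.753299
t=5: π = [0.1840, 0.1684, 0.1322, 0.1378, 0.1298, 0.2479], E[r] = 2.6835, γ^t·E[r] = 1.584568, running G = 13.337867

G = 13.3379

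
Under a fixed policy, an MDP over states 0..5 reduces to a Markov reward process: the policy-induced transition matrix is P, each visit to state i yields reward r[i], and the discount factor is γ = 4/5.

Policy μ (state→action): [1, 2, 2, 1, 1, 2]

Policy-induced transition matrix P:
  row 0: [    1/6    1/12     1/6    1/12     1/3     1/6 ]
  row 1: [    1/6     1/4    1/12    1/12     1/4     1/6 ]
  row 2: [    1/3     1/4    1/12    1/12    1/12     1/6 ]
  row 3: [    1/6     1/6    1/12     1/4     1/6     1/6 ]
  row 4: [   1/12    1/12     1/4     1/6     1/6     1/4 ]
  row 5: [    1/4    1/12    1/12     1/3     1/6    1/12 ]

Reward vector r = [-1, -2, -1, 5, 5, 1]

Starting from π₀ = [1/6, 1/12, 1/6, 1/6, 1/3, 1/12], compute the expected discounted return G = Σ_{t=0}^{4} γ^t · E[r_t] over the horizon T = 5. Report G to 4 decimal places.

G = 5.3300

t=0: π = [0.1667, 0.0833, 0.1667, 0.1667, 0.3333, 0.0833], E[r] = 2.0833, γ^t·E[r] = 2.083333, running G = 2.083333
t=1: π = [0.1736, 0.1389, 0.1528, 0.1597, 0.1875, 0.1875], E[r] = 1.3194, γ^t·E[r] = 1.055556, running G = 3.138889
t=2: π = [0.1921, 0.1453, 0.1291, 0.1725, 0.1944, 0.1667], E[r] = 1.3895, γ^t·E[r] = 0.889259, running G = 4.028148
t=3: π = [0.1859, 0.1434, 0.1318, 0.1699, 0.2000, 0.1690], E[r] = 1.4144, γ^t·E[r] = 0.724198, running G = 4.752346
t=4: π = [0.1860, 0.1434, 0.1322, 0.1706, 0.1986, 0.1693], E[r] = 1.4103, γ^t·E[r] = 0.577653, running G = 5.329998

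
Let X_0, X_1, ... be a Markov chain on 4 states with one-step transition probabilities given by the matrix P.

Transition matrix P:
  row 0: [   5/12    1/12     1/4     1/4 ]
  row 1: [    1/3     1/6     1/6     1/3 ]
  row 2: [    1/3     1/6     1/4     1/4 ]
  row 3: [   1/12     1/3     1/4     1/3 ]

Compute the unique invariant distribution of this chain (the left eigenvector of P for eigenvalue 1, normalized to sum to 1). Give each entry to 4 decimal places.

Balance equations π_j = Σ_i π_i·P[i][j]:
  π_0 = 5/12·π_0 + 1/3·π_1 + 1/3·π_2 + 1/12·π_3
  π_1 = 1/12·π_0 + 1/6·π_1 + 1/6·π_2 + 1/3·π_3
  π_2 = 1/4·π_0 + 1/6·π_1 + 1/4·π_2 + 1/4·π_3
  normalize: π_0 + π_1 + π_2 + π_3 = 1
Solving the linear system gives exactly π = [406/1427, 273/1427, 334/1427, 414/1427].

π = [0.2845, 0.1913, 0.2341, 0.2901]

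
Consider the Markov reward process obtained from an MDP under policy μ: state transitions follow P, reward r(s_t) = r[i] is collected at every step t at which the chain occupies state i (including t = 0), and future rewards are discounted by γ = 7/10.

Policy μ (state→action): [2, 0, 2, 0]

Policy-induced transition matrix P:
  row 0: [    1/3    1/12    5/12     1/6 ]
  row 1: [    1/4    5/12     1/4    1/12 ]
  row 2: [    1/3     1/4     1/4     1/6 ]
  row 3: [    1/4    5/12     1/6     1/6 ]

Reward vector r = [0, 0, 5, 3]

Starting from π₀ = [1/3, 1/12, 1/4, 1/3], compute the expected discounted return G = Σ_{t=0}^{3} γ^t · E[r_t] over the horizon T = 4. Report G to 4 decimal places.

t=0: π = [0.3333, 0.0833, 0.2500, 0.3333], E[r] = 2.2500, γ^t·E[r] = 2.250000, running G = 2.250000
t=1: π = [0.2986, 0.2639, 0.2778, 0.1597], E[r] = 1.8681, γ^t·E[r] = 1.307639, running G = 3.557639
t=2: π = [0.2980, 0.2708, 0.2865, 0.1447], E[r] = 1.8663, γ^t·E[r] = 0.914497, running G = 4.472135
t=3: π = [0.2987, 0.2696, 0.2876, 0.1441], E[r] = 1.8704, γ^t·E[r] = 0.641537, running G = 5.113672

G = 5.1137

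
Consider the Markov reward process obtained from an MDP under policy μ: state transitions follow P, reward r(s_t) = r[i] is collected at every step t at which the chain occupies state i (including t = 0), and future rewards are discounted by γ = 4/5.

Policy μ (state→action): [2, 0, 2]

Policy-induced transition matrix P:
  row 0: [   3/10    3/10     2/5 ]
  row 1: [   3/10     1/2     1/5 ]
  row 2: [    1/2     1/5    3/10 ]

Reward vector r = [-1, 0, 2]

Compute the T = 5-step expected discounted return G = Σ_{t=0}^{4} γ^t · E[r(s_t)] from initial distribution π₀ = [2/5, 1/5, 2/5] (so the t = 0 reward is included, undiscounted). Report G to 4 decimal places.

G = 0.9952

t=0: π = [0.4000, 0.2000, 0.4000], E[r] = 0.4000, γ^t·E[r] = 0.400000, running G = 0.400000
t=1: π = [0.3800, 0.3000, 0.3200], E[r] = 0.2600, γ^t·E[r] = 0.208000, running G = 0.608000
t=2: π = [0.3640, 0.3280, 0.3080], E[r] = 0.2520, γ^t·E[r] = 0.161280, running G = 0.769280
t=3: π = [0.3616, 0.3348, 0.3036], E[r] = 0.2456, γ^t·E[r] = 0.125747, running G = 0.895027
t=4: π = [0.3607, 0.3366, 0.3027], E[r] = 0.2446, γ^t·E[r] = 0.100205, running G = 0.995232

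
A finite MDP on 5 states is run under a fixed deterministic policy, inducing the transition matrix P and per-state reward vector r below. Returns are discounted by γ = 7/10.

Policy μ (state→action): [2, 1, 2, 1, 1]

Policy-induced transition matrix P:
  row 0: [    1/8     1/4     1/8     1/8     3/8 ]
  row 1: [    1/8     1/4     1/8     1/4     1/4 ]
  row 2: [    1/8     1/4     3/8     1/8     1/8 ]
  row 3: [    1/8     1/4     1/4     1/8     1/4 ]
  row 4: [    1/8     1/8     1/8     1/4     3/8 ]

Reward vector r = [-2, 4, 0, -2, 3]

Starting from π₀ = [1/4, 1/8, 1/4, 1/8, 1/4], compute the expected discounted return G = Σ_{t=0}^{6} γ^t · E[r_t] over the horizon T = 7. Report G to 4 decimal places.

G = 2.7331

t=0: π = [0.2500, 0.1250, 0.2500, 0.1250, 0.2500], E[r] = 0.5000, γ^t·E[r] = 0.500000, running G = 0.500000
t=1: π = [0.1250, 0.2188, 0.2031, 0.1719, 0.2813], E[r] = 1.1250, γ^t·E[r] = 0.787500, running G = 1.287500
t=2: π = [0.1250, 0.2148, 0.1973, 0.1875, 0.2754], E[r] = 1.0605, γ^t·E[r] = 0.519668, running G = 1.807168
t=3: π = [0.1250, 0.2156, 0.1978, 0.1863, 0.2754], E[r] = 1.0659, γ^t·E[r] = 0.365610, running G = 2.172778
t=4: π = [0.1250, 0.2156, 0.1977, 0.1864, 0.2753], E[r] = 1.0656, γ^t·E[r] = 0.255839, running G = 2.428617
t=5: π = [0.1250, 0.2156, 0.1977, 0.1864, 0.2753], E[r] = 1.0656, γ^t·E[r] = 0.179093, running G = 2.607710
t=6: π = [0.1250, 0.2156, 0.1977, 0.1864, 0.2753], E[r] = 1.0656, γ^t·E[r] = 0.125365, running G = 2.733075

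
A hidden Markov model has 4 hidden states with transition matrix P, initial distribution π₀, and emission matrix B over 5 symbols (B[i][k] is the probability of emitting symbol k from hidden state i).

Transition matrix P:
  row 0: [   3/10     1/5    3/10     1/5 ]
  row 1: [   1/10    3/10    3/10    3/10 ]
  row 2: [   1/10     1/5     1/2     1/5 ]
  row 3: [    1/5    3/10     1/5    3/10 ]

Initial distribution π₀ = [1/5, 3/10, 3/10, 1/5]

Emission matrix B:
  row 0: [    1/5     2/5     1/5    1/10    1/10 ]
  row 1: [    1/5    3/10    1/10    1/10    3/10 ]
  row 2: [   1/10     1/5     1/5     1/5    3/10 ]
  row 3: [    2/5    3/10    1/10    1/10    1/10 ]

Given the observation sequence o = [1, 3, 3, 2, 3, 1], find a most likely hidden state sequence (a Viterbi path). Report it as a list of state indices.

t=0: δ = [8.000e-02, 9.000e-02, 6.000e-02, 6.000e-02]  (obs o_0=1)
t=1: δ = [2.400e-03, 2.700e-03, 6.000e-03, 2.700e-03]  ψ = [0, 1, 2, 1]  (obs o_1=3)
t=2: δ = [7.200e-05, 1.200e-04, 6.000e-04, 1.200e-04]  ψ = [0, 2, 2, 2]  (obs o_2=3)
t=3: δ = [1.200e-05, 1.200e-05, 6.000e-05, 1.200e-05]  ψ = [2, 2, 2, 2]  (obs o_3=2)
t=4: δ = [6.000e-07, 1.200e-06, 6.000e-06, 1.200e-06]  ψ = [2, 2, 2, 2]  (obs o_4=3)
t=5: δ = [2.400e-07, 3.600e-07, 6.000e-07, 3.600e-07]  ψ = [2, 2, 2, 2]  (obs o_5=1)
backtrack: best end state = 2; path = [2, 2, 2, 2, 2, 2]

path = [2, 2, 2, 2, 2, 2]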